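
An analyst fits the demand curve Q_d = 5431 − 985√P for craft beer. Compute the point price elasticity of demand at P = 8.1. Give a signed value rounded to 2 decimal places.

dQ_d/dP = −985/(2√P) = -173.047. At P = 8.1, Q_d = 2627.64.
Ed = (dQ_d/dP)·(P/Q_d) = (-173.047) × (8.1/2627.64) = -0.5334…

-0.53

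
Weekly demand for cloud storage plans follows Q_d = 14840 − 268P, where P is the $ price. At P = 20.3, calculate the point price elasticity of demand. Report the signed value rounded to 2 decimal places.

-0.58

dQ_d/dP = −268. At P = 20.3, Q_d = 14840 − 268(20.3) = 9399.6.
Ed = (dQ_d/dP)·(P/Q_d) = −268 × (20.3/9399.6) = -0.5787…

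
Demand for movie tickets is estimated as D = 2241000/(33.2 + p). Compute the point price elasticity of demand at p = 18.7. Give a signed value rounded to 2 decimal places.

dD/dp = −2241000/(33.2 + p)² = -831.969. At p = 18.7, D = 43179.2.
Ed = (dD/dp)·(p/D) = (-831.969) × (18.7/43179.2) = -0.3603…

-0.36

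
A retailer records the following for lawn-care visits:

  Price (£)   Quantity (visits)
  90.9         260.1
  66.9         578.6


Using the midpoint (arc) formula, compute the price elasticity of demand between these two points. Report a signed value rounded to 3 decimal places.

-2.497

%ΔQ = (578.6 − 260.1) / [(260.1 + 578.6)/2] = 318.5/419.35 = 0.759508…
%ΔP = (66.9 − 90.9) / [(90.9 + 66.9)/2] = -24/78.9 = -0.304182…
Arc Ed = %ΔQ / %ΔP = (318.5/419.35) / (-24/78.9) = -2.49688…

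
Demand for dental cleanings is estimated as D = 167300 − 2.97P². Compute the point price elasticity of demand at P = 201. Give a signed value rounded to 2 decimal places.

-5.07

dD/dP = −2·2.97·P = -1193.94. At P = 201, D = 47309.03.
Ed = (dD/dP)·(P/D) = (-1193.94) × (201/47309.03) = -5.0726…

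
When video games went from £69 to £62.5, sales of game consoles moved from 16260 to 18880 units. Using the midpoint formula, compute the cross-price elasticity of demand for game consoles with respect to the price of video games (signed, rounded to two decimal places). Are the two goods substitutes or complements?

%ΔQ_{game consoles} = (18880 − 16260)/avg = 2620/17570 = 0.149117…
%ΔP_{video games} = (62.5 − 69)/avg = -6.5/65.75 = -0.098859…
E_cross = (2620/17570) / (-6.5/65.75) = -1.5083…
E_cross < 0 ⇒ the goods are complements.

-1.51; complements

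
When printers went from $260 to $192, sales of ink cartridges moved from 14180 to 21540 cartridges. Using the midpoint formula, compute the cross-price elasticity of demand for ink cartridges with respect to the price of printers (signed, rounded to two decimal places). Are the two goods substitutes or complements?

%ΔQ_{ink cartridges} = (21540 − 14180)/avg = 7360/17860 = 0.412094…
%ΔP_{printers} = (192 − 260)/avg = -68/226 = -0.300884…
E_cross = (7360/17860) / (-68/226) = -1.3696…
E_cross < 0 ⇒ the goods are complements.

-1.37; complements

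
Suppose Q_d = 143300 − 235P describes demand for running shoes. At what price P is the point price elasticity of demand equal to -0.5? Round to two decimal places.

203.26

Ed = −235P/(143300 − 235P). Set this equal to -0.5:
235P = 0.5·(143300 − 235P) ⇒ 235P(1 + 0.5) = 0.5·143300
P = 0.5·143300 / (235·1.5) = 203.2624…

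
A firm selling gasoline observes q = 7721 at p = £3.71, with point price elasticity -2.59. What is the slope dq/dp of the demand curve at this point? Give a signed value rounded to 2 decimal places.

-5390.13

Ed = (dq/dp)·(p/q) ⇒ dq/dp = Ed·q/p = (-2.59)·7721/3.71 = -5390.1320…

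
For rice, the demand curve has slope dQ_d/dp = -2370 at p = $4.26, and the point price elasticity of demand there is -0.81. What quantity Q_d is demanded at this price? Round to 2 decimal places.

12464.44

Ed = (dQ_d/dp)·(p/Q_d) ⇒ Q_d = (dQ_d/dp)·p/Ed = (-2370)·4.26/(-0.81) = 12464.4444…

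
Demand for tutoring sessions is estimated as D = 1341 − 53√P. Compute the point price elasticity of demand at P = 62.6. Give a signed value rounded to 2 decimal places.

-0.23

dD/dP = −53/(2√P) = -3.34934. At P = 62.6, D = 921.663.
Ed = (dD/dP)·(P/D) = (-3.34934) × (62.6/921.663) = -0.2274…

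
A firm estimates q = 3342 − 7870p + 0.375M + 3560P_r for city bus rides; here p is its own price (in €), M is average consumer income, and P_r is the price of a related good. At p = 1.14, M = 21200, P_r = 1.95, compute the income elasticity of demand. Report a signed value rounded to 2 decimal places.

0.86

At the given values, q = 3342 − 7870(1.14) + 0.375(21200) + 3560(1.95) = 9262.2.
∂q/∂M = 0.375.
E = (0.375) × (21200/9262.2) = 0.8583…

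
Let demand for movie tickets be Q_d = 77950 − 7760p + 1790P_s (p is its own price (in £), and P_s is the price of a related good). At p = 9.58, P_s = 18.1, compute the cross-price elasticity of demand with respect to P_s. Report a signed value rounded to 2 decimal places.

At the given values, Q_d = 77950 − 7760(9.58) + 1790(18.1) = 36008.2.
∂Q_d/∂P_s = 1790.
E = (1790) × (18.1/36008.2) = 0.8997…

0.90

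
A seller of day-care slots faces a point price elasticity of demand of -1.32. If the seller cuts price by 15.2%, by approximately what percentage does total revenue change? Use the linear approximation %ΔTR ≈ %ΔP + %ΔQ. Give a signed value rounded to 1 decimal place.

%ΔQ ≈ Ed × %ΔP = (-1.32) × (-15.2%) = +20.0640%
%ΔTR ≈ %ΔP + %ΔQ = (-15.2%) + (+20.0640%) = +4.8640%

+4.9%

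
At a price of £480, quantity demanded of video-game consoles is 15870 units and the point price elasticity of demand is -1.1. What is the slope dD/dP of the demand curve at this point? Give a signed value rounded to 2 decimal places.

Ed = (dD/dP)·(P/D) ⇒ dD/dP = Ed·D/P = (-1.1)·15870/480 = -36.3687…

-36.37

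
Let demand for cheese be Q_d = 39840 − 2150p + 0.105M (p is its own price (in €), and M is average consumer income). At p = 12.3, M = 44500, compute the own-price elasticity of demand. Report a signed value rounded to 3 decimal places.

At the given values, Q_d = 39840 − 2150(12.3) + 0.105(44500) = 18067.5.
∂Q_d/∂p = −2150.
E = (-2150) × (12.3/18067.5) = -1.46367…

-1.464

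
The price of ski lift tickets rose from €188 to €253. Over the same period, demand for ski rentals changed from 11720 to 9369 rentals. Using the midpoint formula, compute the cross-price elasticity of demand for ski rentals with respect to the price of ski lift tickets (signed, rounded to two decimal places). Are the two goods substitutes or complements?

-0.76; complements

%ΔQ_{ski rentals} = (9369 − 11720)/avg = -2351/10544.5 = -0.222959…
%ΔP_{ski lift tickets} = (253 − 188)/avg = 65/220.5 = 0.294784…
E_cross = (-2351/10544.5) / (65/220.5) = -0.7563…
E_cross < 0 ⇒ the goods are complements.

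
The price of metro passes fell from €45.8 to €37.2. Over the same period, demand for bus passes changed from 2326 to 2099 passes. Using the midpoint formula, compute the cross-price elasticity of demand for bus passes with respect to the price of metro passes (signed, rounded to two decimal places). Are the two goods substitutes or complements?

0.50; substitutes

%ΔQ_{bus passes} = (2099 − 2326)/avg = -227/2212.5 = -0.102598…
%ΔP_{metro passes} = (37.2 − 45.8)/avg = -8.6/41.5 = -0.207228…
E_cross = (-227/2212.5) / (-8.6/41.5) = 0.4950…
E_cross > 0 ⇒ the goods are substitutes.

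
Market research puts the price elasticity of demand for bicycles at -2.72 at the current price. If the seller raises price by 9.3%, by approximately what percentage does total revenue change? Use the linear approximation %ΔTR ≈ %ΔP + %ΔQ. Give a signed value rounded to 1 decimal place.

-16.0%

%ΔQ ≈ Ed × %ΔP = (-2.72) × (+9.3%) = -25.2960%
%ΔTR ≈ %ΔP + %ΔQ = (+9.3%) + (-25.2960%) = -15.9960%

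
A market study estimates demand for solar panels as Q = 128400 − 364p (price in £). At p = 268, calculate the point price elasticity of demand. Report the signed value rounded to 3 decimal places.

-3.162

dQ/dp = −364. At p = 268, Q = 128400 − 364(268) = 30848.
Ed = (dQ/dp)·(p/Q) = −364 × (268/30848) = -3.16234…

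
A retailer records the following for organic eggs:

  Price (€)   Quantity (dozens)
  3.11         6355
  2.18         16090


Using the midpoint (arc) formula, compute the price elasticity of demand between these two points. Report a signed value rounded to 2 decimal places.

%ΔQ = (16090 − 6355) / [(6355 + 16090)/2] = 9735/11222.5 = 0.867453…
%ΔP = (2.18 − 3.11) / [(3.11 + 2.18)/2] = -0.93/2.645 = -0.351606…
Arc Ed = %ΔQ / %ΔP = (9735/11222.5) / (-0.93/2.645) = -2.4671…

-2.47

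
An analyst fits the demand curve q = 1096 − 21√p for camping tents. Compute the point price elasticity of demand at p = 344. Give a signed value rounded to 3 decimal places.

-0.276

dq/dp = −21/(2√p) = -0.566122. At p = 344, q = 706.508.
Ed = (dq/dp)·(p/q) = (-0.566122) × (344/706.508) = -0.27564…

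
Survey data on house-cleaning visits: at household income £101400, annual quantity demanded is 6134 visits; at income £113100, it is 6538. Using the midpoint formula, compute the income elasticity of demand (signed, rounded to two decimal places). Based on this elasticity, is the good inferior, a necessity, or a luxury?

0.58; necessity

%ΔQ = (6538 − 6134)/[( 6134 + 6538)/2] = 404/6336 = 0.063762…
%ΔIncome = (113100 − 101400)/[( 101400 + 113100)/2] = 11700/107250 = 0.109090…
E_income = (404/6336) / (11700/107250) = 0.5844…
0 < E_income < 1 ⇒ normal good, necessity.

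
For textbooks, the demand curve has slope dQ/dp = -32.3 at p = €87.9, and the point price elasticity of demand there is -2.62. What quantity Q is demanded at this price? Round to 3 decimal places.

1083.653

Ed = (dQ/dp)·(p/Q) ⇒ Q = (dQ/dp)·p/Ed = (-32.3)·87.9/(-2.62) = 1083.65267…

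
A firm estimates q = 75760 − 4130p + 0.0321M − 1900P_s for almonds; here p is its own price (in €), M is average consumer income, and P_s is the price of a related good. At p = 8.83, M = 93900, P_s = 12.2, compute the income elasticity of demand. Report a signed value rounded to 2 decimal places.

0.16

At the given values, q = 75760 − 4130(8.83) + 0.0321(93900) − 1900(12.2) = 19126.29.
∂q/∂M = 0.0321.
E = (0.0321) × (93900/19126.29) = 0.1575…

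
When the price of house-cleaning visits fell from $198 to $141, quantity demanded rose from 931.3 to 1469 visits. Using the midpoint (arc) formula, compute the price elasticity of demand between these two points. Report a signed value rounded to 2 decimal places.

%ΔQ = (1469 − 931.3) / [(931.3 + 1469)/2] = 537.7/1200.15 = 0.448027…
%ΔP = (141 − 198) / [(198 + 141)/2] = -57/169.5 = -0.336283…
Arc Ed = %ΔQ / %ΔP = (537.7/1200.15) / (-57/169.5) = -1.3322…

-1.33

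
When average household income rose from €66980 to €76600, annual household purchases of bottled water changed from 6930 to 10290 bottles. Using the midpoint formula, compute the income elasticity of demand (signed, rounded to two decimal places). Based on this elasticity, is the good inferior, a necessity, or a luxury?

2.91; luxury

%ΔQ = (10290 − 6930)/[( 6930 + 10290)/2] = 3360/8610 = 0.390243…
%ΔIncome = (76600 − 66980)/[( 66980 + 76600)/2] = 9620/71790 = 0.134001…
E_income = (3360/8610) / (9620/71790) = 2.9122…
E_income > 1 ⇒ normal good, luxury.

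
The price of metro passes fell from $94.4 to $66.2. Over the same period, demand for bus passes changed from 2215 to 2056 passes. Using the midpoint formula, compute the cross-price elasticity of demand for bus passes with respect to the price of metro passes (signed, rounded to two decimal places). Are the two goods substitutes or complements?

%ΔQ_{bus passes} = (2056 − 2215)/avg = -159/2135.5 = -0.074455…
%ΔP_{metro passes} = (66.2 − 94.4)/avg = -28.2/80.3 = -0.351183…
E_cross = (-159/2135.5) / (-28.2/80.3) = 0.2120…
E_cross > 0 ⇒ the goods are substitutes.

0.21; substitutes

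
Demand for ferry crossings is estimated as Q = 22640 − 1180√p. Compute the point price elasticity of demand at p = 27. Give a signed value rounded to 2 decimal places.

dQ/dp = −1180/(2√p) = -113.546. At p = 27, Q = 16508.5.
Ed = (dQ/dp)·(p/Q) = (-113.546) × (27/16508.5) = -0.1857…

-0.19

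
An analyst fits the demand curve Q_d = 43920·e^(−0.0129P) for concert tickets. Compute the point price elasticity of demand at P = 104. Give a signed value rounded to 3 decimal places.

-1.342

dQ_d/dP = −0.0129·Q_d = -148.116. At P = 104, Q_d = 11481.9.
Ed = (dQ_d/dP)·(P/Q_d) = (-148.116) × (104/11481.9) = -1.3416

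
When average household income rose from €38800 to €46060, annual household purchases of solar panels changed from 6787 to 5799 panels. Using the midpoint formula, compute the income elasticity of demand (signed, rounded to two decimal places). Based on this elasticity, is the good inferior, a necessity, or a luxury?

-0.92; inferior

%ΔQ = (5799 − 6787)/[( 6787 + 5799)/2] = -988/6293 = -0.156999…
%ΔIncome = (46060 − 38800)/[( 38800 + 46060)/2] = 7260/42430 = 0.171105…
E_income = (-988/6293) / (7260/42430) = -0.9175…
E_income < 0 ⇒ inferior good.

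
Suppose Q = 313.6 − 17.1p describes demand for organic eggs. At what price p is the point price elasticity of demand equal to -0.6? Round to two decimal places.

Ed = −17.1p/(313.6 − 17.1p). Set this equal to -0.6:
17.1p = 0.6·(313.6 − 17.1p) ⇒ 17.1p(1 + 0.6) = 0.6·313.6
p = 0.6·313.6 / (17.1·1.6) = 6.8771…

6.88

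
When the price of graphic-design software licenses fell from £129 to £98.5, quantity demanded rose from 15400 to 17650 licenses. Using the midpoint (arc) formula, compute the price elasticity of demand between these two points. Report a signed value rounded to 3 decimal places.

-0.508

%ΔQ = (17650 − 15400) / [(15400 + 17650)/2] = 2250/16525 = 0.136157…
%ΔP = (98.5 − 129) / [(129 + 98.5)/2] = -30.5/113.75 = -0.268131…
Arc Ed = %ΔQ / %ΔP = (2250/16525) / (-30.5/113.75) = -0.50779…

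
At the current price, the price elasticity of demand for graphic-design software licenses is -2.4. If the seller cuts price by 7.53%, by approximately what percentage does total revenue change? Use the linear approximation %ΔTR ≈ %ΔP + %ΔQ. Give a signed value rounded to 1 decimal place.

+10.5%

%ΔQ ≈ Ed × %ΔP = (-2.4) × (-7.53%) = +18.0720%
%ΔTR ≈ %ΔP + %ΔQ = (-7.53%) + (+18.0720%) = +10.5420%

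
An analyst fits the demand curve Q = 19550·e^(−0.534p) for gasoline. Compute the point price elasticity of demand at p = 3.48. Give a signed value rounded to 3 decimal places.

dQ/dp = −0.534·Q = -1627.91. At p = 3.48, Q = 3048.52.
Ed = (dQ/dp)·(p/Q) = (-1627.91) × (3.48/3048.52) = -1.85832

-1.858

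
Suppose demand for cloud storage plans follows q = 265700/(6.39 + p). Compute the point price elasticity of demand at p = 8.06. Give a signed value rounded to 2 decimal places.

dq/dp = −265700/(6.39 + p)² = -1272.49. At p = 8.06, q = 18387.5.
Ed = (dq/dp)·(p/q) = (-1272.49) × (8.06/18387.5) = -0.5577…

-0.56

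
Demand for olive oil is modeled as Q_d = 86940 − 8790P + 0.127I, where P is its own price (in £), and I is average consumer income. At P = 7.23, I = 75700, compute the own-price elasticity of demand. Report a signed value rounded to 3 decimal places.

At the given values, Q_d = 86940 − 8790(7.23) + 0.127(75700) = 33002.2.
∂Q_d/∂P = −8790.
E = (-8790) × (7.23/33002.2) = -1.92568…

-1.926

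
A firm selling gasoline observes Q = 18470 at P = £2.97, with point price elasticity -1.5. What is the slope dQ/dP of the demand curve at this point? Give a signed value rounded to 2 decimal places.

-9328.28

Ed = (dQ/dP)·(P/Q) ⇒ dQ/dP = Ed·Q/P = (-1.5)·18470/2.97 = -9328.2828…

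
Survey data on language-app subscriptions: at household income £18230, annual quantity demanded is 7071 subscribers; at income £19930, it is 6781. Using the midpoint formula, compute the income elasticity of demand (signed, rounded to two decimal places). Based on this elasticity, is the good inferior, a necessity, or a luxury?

-0.47; inferior

%ΔQ = (6781 − 7071)/[( 7071 + 6781)/2] = -290/6926 = -0.041871…
%ΔIncome = (19930 − 18230)/[( 18230 + 19930)/2] = 1700/19080 = 0.089098…
E_income = (-290/6926) / (1700/19080) = -0.4699…
E_income < 0 ⇒ inferior good.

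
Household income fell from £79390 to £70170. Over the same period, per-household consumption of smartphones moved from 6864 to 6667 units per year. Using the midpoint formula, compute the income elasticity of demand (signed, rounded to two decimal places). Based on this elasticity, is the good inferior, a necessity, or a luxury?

%ΔQ = (6667 − 6864)/[( 6864 + 6667)/2] = -197/6765.5 = -0.029118…
%ΔIncome = (70170 − 79390)/[( 79390 + 70170)/2] = -9220/74780 = -0.123294…
E_income = (-197/6765.5) / (-9220/74780) = 0.2361…
0 < E_income < 1 ⇒ normal good, necessity.

0.24; necessity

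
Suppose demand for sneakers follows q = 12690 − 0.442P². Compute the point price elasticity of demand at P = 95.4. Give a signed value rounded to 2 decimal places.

-0.93

dq/dP = −2·0.442·P = -84.3336. At P = 95.4, q = 8667.28728.
Ed = (dq/dP)·(P/q) = (-84.3336) × (95.4/8667.28728) = -0.9282…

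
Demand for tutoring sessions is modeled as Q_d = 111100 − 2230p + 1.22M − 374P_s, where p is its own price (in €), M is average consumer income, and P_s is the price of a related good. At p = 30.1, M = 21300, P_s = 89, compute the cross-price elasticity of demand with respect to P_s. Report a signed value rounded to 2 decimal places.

At the given values, Q_d = 111100 − 2230(30.1) + 1.22(21300) − 374(89) = 36677.
∂Q_d/∂P_s = -374.
E = (-374) × (89/36677) = -0.9075…

-0.91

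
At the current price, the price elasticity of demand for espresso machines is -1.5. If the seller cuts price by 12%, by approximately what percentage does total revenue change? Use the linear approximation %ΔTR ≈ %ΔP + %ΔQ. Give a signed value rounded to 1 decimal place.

%ΔQ ≈ Ed × %ΔP = (-1.5) × (-12%) = +18.0000%
%ΔTR ≈ %ΔP + %ΔQ = (-12%) + (+18.0000%) = +6.0000%

+6.0%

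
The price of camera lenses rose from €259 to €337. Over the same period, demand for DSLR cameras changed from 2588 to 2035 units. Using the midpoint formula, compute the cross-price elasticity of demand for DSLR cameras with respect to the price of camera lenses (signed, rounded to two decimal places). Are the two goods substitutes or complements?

%ΔQ_{DSLR cameras} = (2035 − 2588)/avg = -553/2311.5 = -0.239238…
%ΔP_{camera lenses} = (337 − 259)/avg = 78/298 = 0.261744…
E_cross = (-553/2311.5) / (78/298) = -0.9140…
E_cross < 0 ⇒ the goods are complements.

-0.91; complements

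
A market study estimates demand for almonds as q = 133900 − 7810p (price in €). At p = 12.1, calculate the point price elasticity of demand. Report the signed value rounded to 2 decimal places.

dq/dp = −7810. At p = 12.1, q = 133900 − 7810(12.1) = 39399.
Ed = (dq/dp)·(p/q) = −7810 × (12.1/39399) = -2.3985…

-2.40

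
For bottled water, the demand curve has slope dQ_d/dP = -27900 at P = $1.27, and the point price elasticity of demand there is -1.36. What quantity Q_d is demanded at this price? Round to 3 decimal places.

Ed = (dQ_d/dP)·(P/Q_d) ⇒ Q_d = (dQ_d/dP)·P/Ed = (-27900)·1.27/(-1.36) = 26053.67647…

26053.676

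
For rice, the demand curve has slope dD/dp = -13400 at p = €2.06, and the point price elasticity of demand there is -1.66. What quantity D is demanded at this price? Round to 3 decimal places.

Ed = (dD/dp)·(p/D) ⇒ D = (dD/dp)·p/Ed = (-13400)·2.06/(-1.66) = 16628.91566…

16628.916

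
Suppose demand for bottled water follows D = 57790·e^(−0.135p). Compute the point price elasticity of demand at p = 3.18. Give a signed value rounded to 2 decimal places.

-0.43

dD/dp = −0.135·D = -5078.6. At p = 3.18, D = 37619.2.
Ed = (dD/dp)·(p/D) = (-5078.6) × (3.18/37619.2) = -0.4293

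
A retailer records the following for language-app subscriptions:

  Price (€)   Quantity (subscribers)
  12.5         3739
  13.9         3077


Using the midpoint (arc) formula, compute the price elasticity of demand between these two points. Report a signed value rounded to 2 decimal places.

%ΔQ = (3077 − 3739) / [(3739 + 3077)/2] = -662/3408 = -0.194248…
%ΔP = (13.9 − 12.5) / [(12.5 + 13.9)/2] = 1.4/13.2 = 0.106060…
Arc Ed = %ΔQ / %ΔP = (-662/3408) / (1.4/13.2) = -1.8314…

-1.83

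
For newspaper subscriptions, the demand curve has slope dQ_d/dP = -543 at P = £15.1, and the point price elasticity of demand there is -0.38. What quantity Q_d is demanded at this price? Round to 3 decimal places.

21577.105

Ed = (dQ_d/dP)·(P/Q_d) ⇒ Q_d = (dQ_d/dP)·P/Ed = (-543)·15.1/(-0.38) = 21577.10526…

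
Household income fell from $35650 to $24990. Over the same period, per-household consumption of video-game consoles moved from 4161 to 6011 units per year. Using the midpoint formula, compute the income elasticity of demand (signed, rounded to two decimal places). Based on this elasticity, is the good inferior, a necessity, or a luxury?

%ΔQ = (6011 − 4161)/[( 4161 + 6011)/2] = 1850/5086 = 0.363743…
%ΔIncome = (24990 − 35650)/[( 35650 + 24990)/2] = -10660/30320 = -0.351583…
E_income = (1850/5086) / (-10660/30320) = -1.0345…
E_income < 0 ⇒ inferior good.

-1.03; inferior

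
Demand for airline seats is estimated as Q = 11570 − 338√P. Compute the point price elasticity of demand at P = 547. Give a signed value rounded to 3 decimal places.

dQ/dP = −338/(2√P) = -7.22592. At P = 547, Q = 3664.85.
Ed = (dQ/dP)·(P/Q) = (-7.22592) × (547/3664.85) = -1.07851…

-1.079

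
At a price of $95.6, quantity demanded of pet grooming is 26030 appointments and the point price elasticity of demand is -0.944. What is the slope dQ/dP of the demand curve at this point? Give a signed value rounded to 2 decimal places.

Ed = (dQ/dP)·(P/Q) ⇒ dQ/dP = Ed·Q/P = (-0.944)·26030/95.6 = -257.0326…

-257.03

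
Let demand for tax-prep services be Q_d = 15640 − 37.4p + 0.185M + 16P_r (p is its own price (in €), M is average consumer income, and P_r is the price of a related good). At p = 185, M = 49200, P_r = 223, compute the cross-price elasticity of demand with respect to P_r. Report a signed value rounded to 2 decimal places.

At the given values, Q_d = 15640 − 37.4(185) + 0.185(49200) + 16(223) = 21391.
∂Q_d/∂P_r = 16.
E = (16) × (223/21391) = 0.1667…

0.17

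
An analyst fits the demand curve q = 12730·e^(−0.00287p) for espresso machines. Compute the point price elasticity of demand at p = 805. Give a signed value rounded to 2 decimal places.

-2.31

dq/dp = −0.00287·q = -3.62525. At p = 805, q = 1263.15.
Ed = (dq/dp)·(p/q) = (-3.62525) × (805/1263.15) = -2.3103…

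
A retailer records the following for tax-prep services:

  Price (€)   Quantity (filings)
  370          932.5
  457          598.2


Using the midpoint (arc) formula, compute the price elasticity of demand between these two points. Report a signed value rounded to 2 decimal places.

%ΔQ = (598.2 − 932.5) / [(932.5 + 598.2)/2] = -334.3/765.35 = -0.436793…
%ΔP = (457 − 370) / [(370 + 457)/2] = 87/413.5 = 0.210399…
Arc Ed = %ΔQ / %ΔP = (-334.3/765.35) / (87/413.5) = -2.0760…

-2.08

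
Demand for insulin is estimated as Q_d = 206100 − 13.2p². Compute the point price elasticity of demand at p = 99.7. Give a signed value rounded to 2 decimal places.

-3.50

dQ_d/dp = −2·13.2·p = -2632.08. At p = 99.7, Q_d = 74890.812.
Ed = (dQ_d/dp)·(p/Q_d) = (-2632.08) × (99.7/74890.812) = -3.5040…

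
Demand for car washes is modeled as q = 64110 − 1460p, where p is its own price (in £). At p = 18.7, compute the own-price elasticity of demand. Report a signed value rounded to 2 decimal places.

-0.74

At the given values, q = 64110 − 1460(18.7) = 36808.
∂q/∂p = −1460.
E = (-1460) × (18.7/36808) = -0.7417…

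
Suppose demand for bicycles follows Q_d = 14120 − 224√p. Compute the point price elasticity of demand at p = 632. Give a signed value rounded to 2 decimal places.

dQ_d/dp = −224/(2√p) = -4.45512. At p = 632, Q_d = 8488.73.
Ed = (dQ_d/dp)·(p/Q_d) = (-4.45512) × (632/8488.73) = -0.3316…

-0.33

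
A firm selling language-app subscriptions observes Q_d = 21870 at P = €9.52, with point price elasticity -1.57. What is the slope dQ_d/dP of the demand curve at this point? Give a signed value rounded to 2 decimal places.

Ed = (dQ_d/dP)·(P/Q_d) ⇒ dQ_d/dP = Ed·Q_d/P = (-1.57)·21870/9.52 = -3606.7121…

-3606.71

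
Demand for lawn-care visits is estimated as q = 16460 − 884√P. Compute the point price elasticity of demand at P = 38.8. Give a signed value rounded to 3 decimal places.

dq/dP = −884/(2√P) = -70.9588. At P = 38.8, q = 10953.6.
Ed = (dq/dP)·(P/q) = (-70.9588) × (38.8/10953.6) = -0.25135…

-0.251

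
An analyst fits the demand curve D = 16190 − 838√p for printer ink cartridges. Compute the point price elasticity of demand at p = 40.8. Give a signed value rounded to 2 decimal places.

dD/dp = −838/(2√p) = -65.597. At p = 40.8, D = 10837.3.
Ed = (dD/dp)·(p/D) = (-65.597) × (40.8/10837.3) = -0.2469…

-0.25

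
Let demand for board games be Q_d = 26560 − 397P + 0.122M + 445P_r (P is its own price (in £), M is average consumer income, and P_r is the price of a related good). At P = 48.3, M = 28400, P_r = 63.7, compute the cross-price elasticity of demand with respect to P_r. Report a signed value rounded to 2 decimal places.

0.72

At the given values, Q_d = 26560 − 397(48.3) + 0.122(28400) + 445(63.7) = 39196.2.
∂Q_d/∂P_r = 445.
E = (445) × (63.7/39196.2) = 0.7231…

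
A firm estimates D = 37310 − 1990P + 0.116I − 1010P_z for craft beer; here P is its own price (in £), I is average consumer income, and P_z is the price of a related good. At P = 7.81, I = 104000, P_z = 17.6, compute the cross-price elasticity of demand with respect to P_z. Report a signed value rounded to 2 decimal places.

-1.11

At the given values, D = 37310 − 1990(7.81) + 0.116(104000) − 1010(17.6) = 16056.1.
∂D/∂P_z = -1010.
E = (-1010) × (17.6/16056.1) = -1.1071…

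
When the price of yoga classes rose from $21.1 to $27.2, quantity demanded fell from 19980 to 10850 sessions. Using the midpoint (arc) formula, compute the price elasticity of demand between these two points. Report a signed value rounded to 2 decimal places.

%ΔQ = (10850 − 19980) / [(19980 + 10850)/2] = -9130/15415 = -0.592280…
%ΔP = (27.2 − 21.1) / [(21.1 + 27.2)/2] = 6.1/24.15 = 0.252587…
Arc Ed = %ΔQ / %ΔP = (-9130/15415) / (6.1/24.15) = -2.3448…

-2.34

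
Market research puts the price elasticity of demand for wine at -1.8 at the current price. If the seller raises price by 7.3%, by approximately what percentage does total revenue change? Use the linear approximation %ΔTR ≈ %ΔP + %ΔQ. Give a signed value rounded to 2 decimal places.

%ΔQ ≈ Ed × %ΔP = (-1.8) × (+7.3%) = -13.1400%
%ΔTR ≈ %ΔP + %ΔQ = (+7.3%) + (-13.1400%) = -5.8400%

-5.84%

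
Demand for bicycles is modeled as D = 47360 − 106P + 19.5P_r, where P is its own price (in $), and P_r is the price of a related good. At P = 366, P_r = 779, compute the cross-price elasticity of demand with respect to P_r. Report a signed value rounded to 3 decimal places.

At the given values, D = 47360 − 106(366) + 19.5(779) = 23754.5.
∂D/∂P_r = 19.5.
E = (19.5) × (779/23754.5) = 0.63947…

0.639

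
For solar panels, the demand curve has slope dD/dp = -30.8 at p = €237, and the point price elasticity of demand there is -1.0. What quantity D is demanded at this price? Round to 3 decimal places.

7299.600

Ed = (dD/dp)·(p/D) ⇒ D = (dD/dp)·p/Ed = (-30.8)·237/(-1.0) = 7299.6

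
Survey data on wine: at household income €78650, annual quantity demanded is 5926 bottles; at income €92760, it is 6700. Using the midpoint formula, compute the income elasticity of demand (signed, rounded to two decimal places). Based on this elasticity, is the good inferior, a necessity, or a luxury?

%ΔQ = (6700 − 5926)/[( 5926 + 6700)/2] = 774/6313 = 0.122604…
%ΔIncome = (92760 − 78650)/[( 78650 + 92760)/2] = 14110/85705 = 0.164634…
E_income = (774/6313) / (14110/85705) = 0.7447…
0 < E_income < 1 ⇒ normal good, necessity.

0.74; necessity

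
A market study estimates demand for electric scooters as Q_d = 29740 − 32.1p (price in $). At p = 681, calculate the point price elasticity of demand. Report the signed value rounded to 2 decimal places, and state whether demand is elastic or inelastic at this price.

dQ_d/dp = −32.1. At p = 681, Q_d = 29740 − 32.1(681) = 7879.9.
Ed = (dQ_d/dp)·(p/Q_d) = −32.1 × (681/7879.9) = -2.7741…
|Ed| = 2.77 > 1, so demand is elastic.

-2.77; elastic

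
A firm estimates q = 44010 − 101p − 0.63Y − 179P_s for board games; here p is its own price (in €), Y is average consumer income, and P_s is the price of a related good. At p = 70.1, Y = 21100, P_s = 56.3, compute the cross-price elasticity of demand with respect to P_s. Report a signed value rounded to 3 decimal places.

-0.743

At the given values, q = 44010 − 101(70.1) − 0.63(21100) − 179(56.3) = 13559.2.
∂q/∂P_s = -179.
E = (-179) × (56.3/13559.2) = -0.74323…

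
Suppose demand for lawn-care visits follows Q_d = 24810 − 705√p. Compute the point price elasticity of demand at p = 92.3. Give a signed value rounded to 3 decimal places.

dQ_d/dp = −705/(2√p) = -36.6909. At p = 92.3, Q_d = 18036.9.
Ed = (dQ_d/dp)·(p/Q_d) = (-36.6909) × (92.3/18036.9) = -0.18775…

-0.188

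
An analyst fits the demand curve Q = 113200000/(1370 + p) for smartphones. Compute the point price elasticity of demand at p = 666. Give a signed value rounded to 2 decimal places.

dQ/dp = −113200000/(1370 + p)² = -27.3081. At p = 666, Q = 55599.2.
Ed = (dQ/dp)·(p/Q) = (-27.3081) × (666/55599.2) = -0.3271…

-0.33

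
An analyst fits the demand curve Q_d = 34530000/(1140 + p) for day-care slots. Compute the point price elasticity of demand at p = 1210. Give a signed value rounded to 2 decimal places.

dQ_d/dp = −34530000/(1140 + p)² = -6.2526. At p = 1210, Q_d = 14693.6.
Ed = (dQ_d/dp)·(p/Q_d) = (-6.2526) × (1210/14693.6) = -0.5148…

-0.51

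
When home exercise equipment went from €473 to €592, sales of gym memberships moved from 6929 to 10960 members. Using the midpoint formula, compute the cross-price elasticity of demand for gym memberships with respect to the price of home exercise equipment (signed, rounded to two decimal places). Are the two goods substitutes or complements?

2.02; substitutes

%ΔQ_{gym memberships} = (10960 − 6929)/avg = 4031/8944.5 = 0.450668…
%ΔP_{home exercise equipment} = (592 − 473)/avg = 119/532.5 = 0.223474…
E_cross = (4031/8944.5) / (119/532.5) = 2.0166…
E_cross > 0 ⇒ the goods are substitutes.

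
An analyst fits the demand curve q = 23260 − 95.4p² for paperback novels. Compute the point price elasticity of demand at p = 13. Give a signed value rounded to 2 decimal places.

-4.52

dq/dp = −2·95.4·p = -2480.4. At p = 13, q = 7137.4.
Ed = (dq/dp)·(p/q) = (-2480.4) × (13/7137.4) = -4.5177…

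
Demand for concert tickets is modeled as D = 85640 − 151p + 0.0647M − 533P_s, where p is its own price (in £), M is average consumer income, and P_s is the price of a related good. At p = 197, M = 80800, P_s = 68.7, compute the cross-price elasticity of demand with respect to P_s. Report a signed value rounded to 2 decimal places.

-1.49

At the given values, D = 85640 − 151(197) + 0.0647(80800) − 533(68.7) = 24503.66.
∂D/∂P_s = -533.
E = (-533) × (68.7/24503.66) = -1.4943…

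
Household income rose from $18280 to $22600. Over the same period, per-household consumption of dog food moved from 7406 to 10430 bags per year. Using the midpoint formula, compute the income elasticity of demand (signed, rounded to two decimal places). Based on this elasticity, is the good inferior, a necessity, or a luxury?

%ΔQ = (10430 − 7406)/[( 7406 + 10430)/2] = 3024/8918 = 0.339089…
%ΔIncome = (22600 − 18280)/[( 18280 + 22600)/2] = 4320/20440 = 0.211350…
E_income = (3024/8918) / (4320/20440) = 1.6043…
E_income > 1 ⇒ normal good, luxury.

1.60; luxury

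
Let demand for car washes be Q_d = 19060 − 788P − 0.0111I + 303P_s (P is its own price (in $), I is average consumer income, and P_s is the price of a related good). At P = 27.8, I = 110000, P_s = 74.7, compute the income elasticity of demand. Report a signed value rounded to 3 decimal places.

At the given values, Q_d = 19060 − 788(27.8) − 0.0111(110000) + 303(74.7) = 18566.7.
∂Q_d/∂I = -0.0111.
E = (-0.0111) × (110000/18566.7) = -0.06576…

-0.066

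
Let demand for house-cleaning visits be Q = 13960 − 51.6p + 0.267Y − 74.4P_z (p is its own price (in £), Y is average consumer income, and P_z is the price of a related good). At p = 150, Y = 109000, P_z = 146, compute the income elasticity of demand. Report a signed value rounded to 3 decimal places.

At the given values, Q = 13960 − 51.6(150) + 0.267(109000) − 74.4(146) = 24460.6.
∂Q/∂Y = 0.267.
E = (0.267) × (109000/24460.6) = 1.18979…

1.190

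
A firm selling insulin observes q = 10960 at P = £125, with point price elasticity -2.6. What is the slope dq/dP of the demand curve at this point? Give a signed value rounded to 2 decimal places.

-227.97

Ed = (dq/dP)·(P/q) ⇒ dq/dP = Ed·q/P = (-2.6)·10960/125 = -227.968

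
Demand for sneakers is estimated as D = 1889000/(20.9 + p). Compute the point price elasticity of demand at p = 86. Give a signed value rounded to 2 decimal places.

dD/dp = −1889000/(20.9 + p)² = -165.301. At p = 86, D = 17670.7.
Ed = (dD/dp)·(p/D) = (-165.301) × (86/17670.7) = -0.8044…

-0.80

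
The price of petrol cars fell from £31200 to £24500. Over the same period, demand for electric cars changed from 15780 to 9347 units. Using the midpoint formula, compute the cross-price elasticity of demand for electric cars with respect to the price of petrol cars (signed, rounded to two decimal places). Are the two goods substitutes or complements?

%ΔQ_{electric cars} = (9347 − 15780)/avg = -6433/12563.5 = -0.512038…
%ΔP_{petrol cars} = (24500 − 31200)/avg = -6700/27850 = -0.240574…
E_cross = (-6433/12563.5) / (-6700/27850) = 2.1284…
E_cross > 0 ⇒ the goods are substitutes.

2.13; substitutes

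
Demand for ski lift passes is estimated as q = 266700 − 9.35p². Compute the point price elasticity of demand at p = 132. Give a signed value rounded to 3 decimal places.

dq/dp = −2·9.35·p = -2468.4. At p = 132, q = 103785.6.
Ed = (dq/dp)·(p/q) = (-2468.4) × (132/103785.6) = -3.13944…

-3.139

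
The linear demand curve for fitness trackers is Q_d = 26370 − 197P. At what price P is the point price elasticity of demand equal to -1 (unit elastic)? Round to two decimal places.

Ed = −197P/(26370 − 197P). Set this equal to -1:
197P = 1·(26370 − 197P) ⇒ 197P(1 + 1) = 1·26370
P = 1·26370 / (197·2) = 66.9289…

66.93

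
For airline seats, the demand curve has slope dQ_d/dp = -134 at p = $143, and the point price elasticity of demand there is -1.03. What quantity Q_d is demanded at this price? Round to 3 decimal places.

Ed = (dQ_d/dp)·(p/Q_d) ⇒ Q_d = (dQ_d/dp)·p/Ed = (-134)·143/(-1.03) = 18603.88349…

18603.883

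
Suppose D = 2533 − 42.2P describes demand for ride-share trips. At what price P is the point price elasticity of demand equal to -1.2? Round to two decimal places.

Ed = −42.2P/(2533 − 42.2P). Set this equal to -1.2:
42.2P = 1.2·(2533 − 42.2P) ⇒ 42.2P(1 + 1.2) = 1.2·2533
P = 1.2·2533 / (42.2·2.2) = 32.7401…

32.74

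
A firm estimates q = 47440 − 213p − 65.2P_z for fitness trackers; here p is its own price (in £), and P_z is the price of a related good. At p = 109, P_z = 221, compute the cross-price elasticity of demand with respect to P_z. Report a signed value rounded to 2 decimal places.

At the given values, q = 47440 − 213(109) − 65.2(221) = 9813.8.
∂q/∂P_z = -65.2.
E = (-65.2) × (221/9813.8) = -1.4682…

-1.47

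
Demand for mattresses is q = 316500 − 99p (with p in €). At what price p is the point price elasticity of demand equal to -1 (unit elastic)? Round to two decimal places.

Ed = −99p/(316500 − 99p). Set this equal to -1:
99p = 1·(316500 − 99p) ⇒ 99p(1 + 1) = 1·316500
p = 1·316500 / (99·2) = 1598.4848…

1598.48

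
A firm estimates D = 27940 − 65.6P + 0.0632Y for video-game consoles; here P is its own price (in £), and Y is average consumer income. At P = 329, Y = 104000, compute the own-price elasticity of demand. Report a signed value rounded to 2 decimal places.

At the given values, D = 27940 − 65.6(329) + 0.0632(104000) = 12930.4.
∂D/∂P = −65.6.
E = (-65.6) × (329/12930.4) = -1.6691…

-1.67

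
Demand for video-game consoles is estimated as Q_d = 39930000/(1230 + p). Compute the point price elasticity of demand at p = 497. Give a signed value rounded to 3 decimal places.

dQ_d/dp = −39930000/(1230 + p)² = -13.388. At p = 497, Q_d = 23121.
Ed = (dQ_d/dp)·(p/Q_d) = (-13.388) × (497/23121) = -0.28778…

-0.288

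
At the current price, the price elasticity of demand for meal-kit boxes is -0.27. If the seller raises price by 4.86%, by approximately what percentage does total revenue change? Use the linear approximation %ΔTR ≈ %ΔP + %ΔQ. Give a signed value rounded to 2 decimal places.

%ΔQ ≈ Ed × %ΔP = (-0.27) × (+4.86%) = -1.3122%
%ΔTR ≈ %ΔP + %ΔQ = (+4.86%) + (-1.3122%) = +3.5478%

+3.55%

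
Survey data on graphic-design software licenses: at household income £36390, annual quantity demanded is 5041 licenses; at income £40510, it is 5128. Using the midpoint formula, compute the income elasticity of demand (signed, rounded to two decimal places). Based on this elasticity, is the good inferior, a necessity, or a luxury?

%ΔQ = (5128 − 5041)/[( 5041 + 5128)/2] = 87/5084.5 = 0.017110…
%ΔIncome = (40510 − 36390)/[( 36390 + 40510)/2] = 4120/38450 = 0.107152…
E_income = (87/5084.5) / (4120/38450) = 0.1596…
0 < E_income < 1 ⇒ normal good, necessity.

0.16; necessity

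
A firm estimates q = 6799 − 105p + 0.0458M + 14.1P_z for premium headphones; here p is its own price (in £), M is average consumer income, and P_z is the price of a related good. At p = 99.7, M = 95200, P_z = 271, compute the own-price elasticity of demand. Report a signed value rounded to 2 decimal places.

-2.32

At the given values, q = 6799 − 105(99.7) + 0.0458(95200) + 14.1(271) = 4511.76.
∂q/∂p = −105.
E = (-105) × (99.7/4511.76) = -2.3202…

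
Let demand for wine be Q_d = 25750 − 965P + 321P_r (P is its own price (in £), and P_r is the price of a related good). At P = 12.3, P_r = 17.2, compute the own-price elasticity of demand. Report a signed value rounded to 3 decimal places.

-0.612

At the given values, Q_d = 25750 − 965(12.3) + 321(17.2) = 19401.7.
∂Q_d/∂P = −965.
E = (-965) × (12.3/19401.7) = -0.61177…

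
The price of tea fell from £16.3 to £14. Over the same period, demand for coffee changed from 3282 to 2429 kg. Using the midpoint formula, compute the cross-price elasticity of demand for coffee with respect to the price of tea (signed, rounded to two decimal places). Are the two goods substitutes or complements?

1.97; substitutes

%ΔQ_{coffee} = (2429 − 3282)/avg = -853/2855.5 = -0.298721…
%ΔP_{tea} = (14 − 16.3)/avg = -2.3/15.15 = -0.151815…
E_cross = (-853/2855.5) / (-2.3/15.15) = 1.9676…
E_cross > 0 ⇒ the goods are substitutes.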